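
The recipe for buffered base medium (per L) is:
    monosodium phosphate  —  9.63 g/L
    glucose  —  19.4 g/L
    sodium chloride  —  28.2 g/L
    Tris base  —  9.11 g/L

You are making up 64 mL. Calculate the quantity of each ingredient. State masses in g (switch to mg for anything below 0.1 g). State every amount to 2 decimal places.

Scale factor relative to 1 L: 0.064.
monosodium phosphate: 9.63 g/L × 0.064 L = 0.62 g
glucose: 19.4 g/L × 0.064 L = 1.24 g
sodium chloride: 28.2 g/L × 0.064 L = 1.80 g
Tris base: 9.11 g/L × 0.064 L = 0.58 g

monosodium phosphate 0.62 g; glucose 1.24 g; sodium chloride 1.80 g; Tris base 0.58 g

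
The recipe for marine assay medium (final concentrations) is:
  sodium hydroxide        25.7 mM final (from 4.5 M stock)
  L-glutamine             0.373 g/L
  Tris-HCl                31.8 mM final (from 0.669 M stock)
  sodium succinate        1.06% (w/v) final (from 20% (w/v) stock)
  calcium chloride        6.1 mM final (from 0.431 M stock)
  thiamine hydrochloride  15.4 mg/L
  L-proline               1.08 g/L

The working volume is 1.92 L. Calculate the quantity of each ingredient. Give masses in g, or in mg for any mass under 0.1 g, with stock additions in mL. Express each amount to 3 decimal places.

Working volume: 1.92 L.
sodium hydroxide: dilute stock: 25.7 mM × 1920 mL ÷ 4500 mM = 10.965 mL
L-glutamine: 0.373 g/L × 1.92 L = 0.716 g
Tris-HCl: dilute stock: 31.8 mM × 1920 mL ÷ 669 mM = 91.265 mL
sodium succinate: C1V1 = C2V2 → 1.06% ÷ 20% × 1920 mL = 101.760 mL
calcium chloride: C1V1 = C2V2 → 6.1 mM × 1920 mL ÷ 431 mM = 27.174 mL
thiamine hydrochloride: 15.4 mg/L × 1.92 L = 29.568 mg
L-proline: 1.08 g/L × 1.92 L = 2.074 g

sodium hydroxide 10.965 mL; L-glutamine 0.716 g; Tris-HCl 91.265 mL; sodium succinate 101.760 mL; calcium chloride 27.174 mL; thiamine hydrochloride 29.568 mg; L-proline 2.074 g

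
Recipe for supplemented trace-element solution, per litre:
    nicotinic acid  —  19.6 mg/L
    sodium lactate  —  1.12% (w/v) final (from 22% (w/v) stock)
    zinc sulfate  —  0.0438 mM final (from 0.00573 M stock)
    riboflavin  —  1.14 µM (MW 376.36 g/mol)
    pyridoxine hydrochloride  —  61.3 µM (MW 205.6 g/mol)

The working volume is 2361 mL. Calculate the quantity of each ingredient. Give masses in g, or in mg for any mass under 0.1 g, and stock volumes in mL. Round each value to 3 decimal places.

nicotinic acid 46.276 mg; sodium lactate 120.196 mL; zinc sulfate 18.047 mL; riboflavin 1.013 mg; pyridoxine hydrochloride 29.756 mg

Scale factor relative to 1 L: 2.361.
nicotinic acid: 19.6 mg/L × 2.361 L = 46.276 mg
sodium lactate: V = C2·V2/C1 = 1.12% ÷ 22% × 2361 mL = 120.196 mL
zinc sulfate: C1V1 = C2V2 → 0.0438 mM × 2361 mL ÷ 5.73 mM = 18.047 mL
riboflavin: 1.14 µmol/L × 376.36 g/mol × 2.361 L ÷ 1000 = 1.013 mg
pyridoxine hydrochloride: 61.3 µmol/L × 205.6 g/mol × 2.361 L ÷ 1000 = 29.756 mg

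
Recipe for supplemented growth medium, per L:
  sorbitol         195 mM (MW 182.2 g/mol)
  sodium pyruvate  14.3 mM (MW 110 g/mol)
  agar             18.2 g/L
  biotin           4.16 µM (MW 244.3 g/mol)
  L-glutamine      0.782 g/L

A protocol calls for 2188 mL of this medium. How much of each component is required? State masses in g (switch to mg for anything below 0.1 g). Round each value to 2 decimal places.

Target volume = 2188 mL = 2.188 L.
sorbitol: 195 mmol/L × 182.2 g/mol × 2.188 L ÷ 1000 = 77.74 g
sodium pyruvate: 14.3 mmol/L × 110 g/mol × 2.188 L ÷ 1000 = 3.44 g
agar: 18.2 g/L × 2.188 L = 39.82 g
biotin: 4.16 µmol/L × 244.3 g/mol × 2.188 L ÷ 1000 = 2.22 mg
L-glutamine: 0.782 g/L × 2.188 L = 1.71 g

sorbitol 77.74 g; sodium pyruvate 3.44 g; agar 39.82 g; biotin 2.22 mg; L-glutamine 1.71 g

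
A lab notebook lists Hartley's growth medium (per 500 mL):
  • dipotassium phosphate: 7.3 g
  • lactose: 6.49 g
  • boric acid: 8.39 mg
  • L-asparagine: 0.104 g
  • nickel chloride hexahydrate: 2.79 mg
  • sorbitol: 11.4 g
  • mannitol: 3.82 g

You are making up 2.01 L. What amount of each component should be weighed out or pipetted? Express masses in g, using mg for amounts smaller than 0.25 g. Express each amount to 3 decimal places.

dipotassium phosphate 29.346 g; lactose 26.090 g; boric acid 33.728 mg; L-asparagine 0.418 g; nickel chloride hexahydrate 11.216 mg; sorbitol 45.828 g; mannitol 15.356 g

Scale factor = 2010 mL / 500 mL = 4.02.
dipotassium phosphate: 7.3 g × (2010 mL / 500 mL) = 29.346 g
lactose: 6.49 g × (2010 mL / 500 mL) = 26.090 g
boric acid: 8.39 mg × (2010 mL / 500 mL) = 33.728 mg
L-asparagine: 0.104 g × (2010 mL / 500 mL) = 0.418 g
nickel chloride hexahydrate: 2.79 mg × (2010 mL / 500 mL) = 11.216 mg
sorbitol: 11.4 g × (2010 mL / 500 mL) = 45.828 g
mannitol: 3.82 g × (2010 mL / 500 mL) = 15.356 g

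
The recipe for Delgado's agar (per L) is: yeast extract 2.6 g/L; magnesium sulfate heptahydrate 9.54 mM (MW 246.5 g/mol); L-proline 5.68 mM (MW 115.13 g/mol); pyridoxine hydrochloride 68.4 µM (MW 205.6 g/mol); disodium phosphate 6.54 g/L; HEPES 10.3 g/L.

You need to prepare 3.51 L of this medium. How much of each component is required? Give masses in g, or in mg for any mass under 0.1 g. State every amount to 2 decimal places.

Scale factor relative to 1 L: 3.51.
yeast extract: 2.6 g/L × 3.51 L = 9.13 g
magnesium sulfate heptahydrate: 9.54 mmol/L × 246.5 g/mol × 3.51 L ÷ 1000 = 8.25 g
L-proline: 5.68 mmol/L × 115.13 g/mol × 3.51 L ÷ 1000 = 2.30 g
pyridoxine hydrochloride: 68.4 µmol/L × 205.6 g/mol × 3.51 L ÷ 1000 = 49.36 mg
disodium phosphate: 6.54 g/L × 3.51 L = 22.96 g
HEPES: 10.3 g/L × 3.51 L = 36.15 g

yeast extract 9.13 g; magnesium sulfate heptahydrate 8.25 g; L-proline 2.30 g; pyridoxine hydrochloride 49.36 mg; disodium phosphate 22.96 g; HEPES 36.15 g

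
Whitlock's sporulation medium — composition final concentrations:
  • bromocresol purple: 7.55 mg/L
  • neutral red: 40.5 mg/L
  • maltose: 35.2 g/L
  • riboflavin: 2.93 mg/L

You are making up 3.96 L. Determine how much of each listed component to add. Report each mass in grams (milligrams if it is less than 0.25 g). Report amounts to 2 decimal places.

Scale factor relative to 1 L: 3.96.
bromocresol purple: 7.55 mg/L × 3.96 L = 29.90 mg
neutral red: 40.5 mg/L × 3.96 L = 160.38 mg
maltose: 35.2 g/L × 3.96 L = 139.39 g
riboflavin: 2.93 mg/L × 3.96 L = 11.60 mg

bromocresol purple 29.90 mg; neutral red 160.38 mg; maltose 139.39 g; riboflavin 11.60 mg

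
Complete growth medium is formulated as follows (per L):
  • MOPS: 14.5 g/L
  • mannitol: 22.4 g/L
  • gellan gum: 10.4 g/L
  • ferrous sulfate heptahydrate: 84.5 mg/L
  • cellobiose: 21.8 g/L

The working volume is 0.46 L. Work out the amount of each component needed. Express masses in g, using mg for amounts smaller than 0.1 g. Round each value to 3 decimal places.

Working volume: 0.46 L.
MOPS: 14.5 g/L × 0.46 L = 6.670 g
mannitol: 22.4 g/L × 0.46 L = 10.304 g
gellan gum: 10.4 g/L × 0.46 L = 4.784 g
ferrous sulfate heptahydrate: 84.5 mg/L × 0.46 L = 38.870 mg
cellobiose: 21.8 g/L × 0.46 L = 10.028 g

MOPS 6.670 g; mannitol 10.304 g; gellan gum 4.784 g; ferrous sulfate heptahydrate 38.870 mg; cellobiose 10.028 g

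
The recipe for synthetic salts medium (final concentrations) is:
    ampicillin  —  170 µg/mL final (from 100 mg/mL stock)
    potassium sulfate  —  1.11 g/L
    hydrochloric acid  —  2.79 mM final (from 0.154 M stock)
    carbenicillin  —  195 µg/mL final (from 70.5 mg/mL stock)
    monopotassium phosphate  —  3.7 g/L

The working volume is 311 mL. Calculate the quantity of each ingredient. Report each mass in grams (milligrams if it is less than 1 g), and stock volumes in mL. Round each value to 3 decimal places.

ampicillin 0.529 mL; potassium sulfate 345.210 mg; hydrochloric acid 5.634 mL; carbenicillin 0.860 mL; monopotassium phosphate 1.151 g

Target volume = 311 mL = 0.311 L.
ampicillin: V = C2·V2/C1 = 170 µg/mL × 311 mL ÷ 100000 µg/mL = 0.529 mL
potassium sulfate: 1.11 g/L × 0.311 L = 0.34521 g = 345.210 mg
hydrochloric acid: V = C2·V2/C1 = 2.79 mM × 311 mL ÷ 154 mM = 5.634 mL
carbenicillin: dilute stock: 195 µg/mL × 311 mL ÷ 70500 µg/mL = 0.860 mL
monopotassium phosphate: 3.7 g/L × 0.311 L = 1.151 g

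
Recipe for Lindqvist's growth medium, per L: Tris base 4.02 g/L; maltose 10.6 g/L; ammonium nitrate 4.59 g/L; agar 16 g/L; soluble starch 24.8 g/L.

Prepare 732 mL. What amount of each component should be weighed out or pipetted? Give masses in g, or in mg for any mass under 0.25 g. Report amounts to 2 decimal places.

Tris base 2.94 g; maltose 7.76 g; ammonium nitrate 3.36 g; agar 11.71 g; soluble starch 18.15 g

Target volume = 732 mL = 0.732 L.
Tris base: 4.02 g/L × 0.732 L = 2.94 g
maltose: 10.6 g/L × 0.732 L = 7.76 g
ammonium nitrate: 4.59 g/L × 0.732 L = 3.36 g
agar: 16 g/L × 0.732 L = 11.71 g
soluble starch: 24.8 g/L × 0.732 L = 18.15 g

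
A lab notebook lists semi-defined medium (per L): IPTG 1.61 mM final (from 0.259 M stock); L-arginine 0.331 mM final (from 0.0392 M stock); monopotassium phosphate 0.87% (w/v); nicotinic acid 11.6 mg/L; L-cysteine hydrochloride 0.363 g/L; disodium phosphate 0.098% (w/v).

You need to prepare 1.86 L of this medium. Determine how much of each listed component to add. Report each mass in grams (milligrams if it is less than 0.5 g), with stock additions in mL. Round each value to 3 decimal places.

Working volume: 1.86 L.
IPTG: C1V1 = C2V2 → 1.61 mM × 1860 mL ÷ 259 mM = 11.562 mL
L-arginine: V = C2·V2/C1 = 0.331 mM × 1860 mL ÷ 39.2 mM = 15.706 mL
monopotassium phosphate: 0.87 g per 100 mL × 1860 mL ÷ 100 = 16.182 g
nicotinic acid: 11.6 mg/L × 1.86 L = 21.576 mg
L-cysteine hydrochloride: 0.363 g/L × 1.86 L = 0.675 g
disodium phosphate: 0.098% w/v = 0.98 g/L → 0.98 × 1.86 L = 1.823 g

IPTG 11.562 mL; L-arginine 15.706 mL; monopotassium phosphate 16.182 g; nicotinic acid 21.576 mg; L-cysteine hydrochloride 0.675 g; disodium phosphate 1.823 g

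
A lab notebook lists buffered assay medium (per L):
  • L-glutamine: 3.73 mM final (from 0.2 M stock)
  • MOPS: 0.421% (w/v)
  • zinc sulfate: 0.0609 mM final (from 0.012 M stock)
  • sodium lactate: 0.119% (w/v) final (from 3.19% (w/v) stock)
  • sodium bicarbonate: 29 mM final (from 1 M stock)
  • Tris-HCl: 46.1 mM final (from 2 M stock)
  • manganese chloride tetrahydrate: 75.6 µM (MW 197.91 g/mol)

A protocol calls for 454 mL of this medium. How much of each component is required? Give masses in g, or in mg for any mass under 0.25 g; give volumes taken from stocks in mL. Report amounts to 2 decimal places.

L-glutamine 8.47 mL; MOPS 1.91 g; zinc sulfate 2.30 mL; sodium lactate 16.94 mL; sodium bicarbonate 13.17 mL; Tris-HCl 10.46 mL; manganese chloride tetrahydrate 6.79 mg

Target volume = 454 mL = 0.454 L.
L-glutamine: V = C2·V2/C1 = 3.73 mM × 454 mL ÷ 200 mM = 8.47 mL
MOPS: 0.421 g per 100 mL × 454 mL ÷ 100 = 1.91 g
zinc sulfate: V = C2·V2/C1 = 0.0609 mM × 454 mL ÷ 12 mM = 2.30 mL
sodium lactate: dilute stock: 0.119% ÷ 3.19% × 454 mL = 16.94 mL
sodium bicarbonate: dilute stock: 29 mM × 454 mL ÷ 1000 mM = 13.17 mL
Tris-HCl: dilute stock: 46.1 mM × 454 mL ÷ 2000 mM = 10.46 mL
manganese chloride tetrahydrate: 75.6 µmol/L × 197.91 g/mol × 0.454 L ÷ 1000 = 6.79 mg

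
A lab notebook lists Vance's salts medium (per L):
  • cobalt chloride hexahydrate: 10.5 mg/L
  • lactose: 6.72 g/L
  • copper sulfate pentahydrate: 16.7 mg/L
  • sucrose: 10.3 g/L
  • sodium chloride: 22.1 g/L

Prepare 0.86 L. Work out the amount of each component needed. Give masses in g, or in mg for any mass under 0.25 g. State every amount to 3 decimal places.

Scale factor relative to 1 L: 0.86.
cobalt chloride hexahydrate: 10.5 mg/L × 0.86 L = 9.030 mg
lactose: 6.72 g/L × 0.86 L = 5.779 g
copper sulfate pentahydrate: 16.7 mg/L × 0.86 L = 14.362 mg
sucrose: 10.3 g/L × 0.86 L = 8.858 g
sodium chloride: 22.1 g/L × 0.86 L = 19.006 g

cobalt chloride hexahydrate 9.030 mg; lactose 5.779 g; copper sulfate pentahydrate 14.362 mg; sucrose 8.858 g; sodium chloride 19.006 g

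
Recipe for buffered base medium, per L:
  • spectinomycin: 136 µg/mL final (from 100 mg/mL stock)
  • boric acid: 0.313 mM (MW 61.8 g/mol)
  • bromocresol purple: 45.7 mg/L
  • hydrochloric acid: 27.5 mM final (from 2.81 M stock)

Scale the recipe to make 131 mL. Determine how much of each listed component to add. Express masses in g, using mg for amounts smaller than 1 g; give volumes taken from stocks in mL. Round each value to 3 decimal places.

Scale factor relative to 1 L: 0.131.
spectinomycin: C1V1 = C2V2 → 136 µg/mL × 131 mL ÷ 100000 µg/mL = 0.178 mL
boric acid: 0.313 mmol/L × 61.8 mg/mmol × 0.131 L = 2.534 mg
bromocresol purple: 45.7 mg/L × 0.131 L = 5.987 mg
hydrochloric acid: C1V1 = C2V2 → 27.5 mM × 131 mL ÷ 2810 mM = 1.282 mL

spectinomycin 0.178 mL; boric acid 2.534 mg; bromocresol purple 5.987 mg; hydrochloric acid 1.282 mL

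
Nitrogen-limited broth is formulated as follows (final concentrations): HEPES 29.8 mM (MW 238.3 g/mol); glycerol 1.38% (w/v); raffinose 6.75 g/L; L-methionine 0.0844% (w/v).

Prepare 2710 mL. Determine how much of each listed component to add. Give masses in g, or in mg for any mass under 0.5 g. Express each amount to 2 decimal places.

Scale factor relative to 1 L: 2.71.
HEPES: 29.8 mmol/L × 238.3 g/mol × 2.71 L ÷ 1000 = 19.24 g
glycerol: 1.38 g per 100 mL × 2710 mL ÷ 100 = 37.40 g
raffinose: 6.75 g/L × 2.71 L = 18.29 g
L-methionine: 0.0844% w/v = 0.844 g/L → 0.844 × 2.71 L = 2.29 g

HEPES 19.24 g; glycerol 37.40 g; raffinose 18.29 g; L-methionine 2.29 g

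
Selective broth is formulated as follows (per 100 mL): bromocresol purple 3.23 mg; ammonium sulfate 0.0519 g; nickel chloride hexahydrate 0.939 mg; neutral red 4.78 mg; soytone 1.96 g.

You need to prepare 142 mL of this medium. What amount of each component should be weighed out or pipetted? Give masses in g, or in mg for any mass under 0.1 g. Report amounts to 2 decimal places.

bromocresol purple 4.59 mg; ammonium sulfate 73.70 mg; nickel chloride hexahydrate 1.33 mg; neutral red 6.79 mg; soytone 2.78 g

Scale factor = 142 mL / 100 mL = 1.42.
bromocresol purple: 3.23 mg × (142 mL / 100 mL) = 4.59 mg
ammonium sulfate: 0.0519 g × (142 mL / 100 mL) = 0.073698 g = 73.70 mg
nickel chloride hexahydrate: 0.939 mg × (142 mL / 100 mL) = 1.33 mg
neutral red: 4.78 mg × (142 mL / 100 mL) = 6.79 mg
soytone: 1.96 g × (142 mL / 100 mL) = 2.78 g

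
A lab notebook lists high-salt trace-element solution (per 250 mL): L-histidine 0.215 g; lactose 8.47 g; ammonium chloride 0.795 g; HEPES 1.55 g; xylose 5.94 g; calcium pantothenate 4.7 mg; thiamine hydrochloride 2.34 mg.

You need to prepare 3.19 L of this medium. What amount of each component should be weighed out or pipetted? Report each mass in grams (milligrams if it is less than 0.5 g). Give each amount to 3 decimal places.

Ratio of target to recipe volume: 3190 / 250 = 12.76.
L-histidine: 0.215 g × (3190 mL / 250 mL) = 2.743 g
lactose: 8.47 g × (3190 mL / 250 mL) = 108.077 g
ammonium chloride: 0.795 g × (3190 mL / 250 mL) = 10.144 g
HEPES: 1.55 g × (3190 mL / 250 mL) = 19.778 g
xylose: 5.94 g × (3190 mL / 250 mL) = 75.794 g
calcium pantothenate: 4.7 mg × (3190 mL / 250 mL) = 59.972 mg
thiamine hydrochloride: 2.34 mg × (3190 mL / 250 mL) = 29.858 mg

L-histidine 2.743 g; lactose 108.077 g; ammonium chloride 10.144 g; HEPES 19.778 g; xylose 75.794 g; calcium pantothenate 59.972 mg; thiamine hydrochloride 29.858 mg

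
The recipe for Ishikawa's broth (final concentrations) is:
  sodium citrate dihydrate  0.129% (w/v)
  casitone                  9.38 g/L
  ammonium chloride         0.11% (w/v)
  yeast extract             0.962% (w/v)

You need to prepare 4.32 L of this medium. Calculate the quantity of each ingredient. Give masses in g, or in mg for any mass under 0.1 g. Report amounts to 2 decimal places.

Scale factor relative to 1 L: 4.32.
sodium citrate dihydrate: 0.129 g per 100 mL × 4320 mL ÷ 100 = 5.57 g
casitone: 9.38 g/L × 4.32 L = 40.52 g
ammonium chloride: 0.11 g per 100 mL × 4320 mL ÷ 100 = 4.75 g
yeast extract: 0.962% w/v = 9.62 g/L → 9.62 × 4.32 L = 41.56 g

sodium citrate dihydrate 5.57 g; casitone 40.52 g; ammonium chloride 4.75 g; yeast extract 41.56 g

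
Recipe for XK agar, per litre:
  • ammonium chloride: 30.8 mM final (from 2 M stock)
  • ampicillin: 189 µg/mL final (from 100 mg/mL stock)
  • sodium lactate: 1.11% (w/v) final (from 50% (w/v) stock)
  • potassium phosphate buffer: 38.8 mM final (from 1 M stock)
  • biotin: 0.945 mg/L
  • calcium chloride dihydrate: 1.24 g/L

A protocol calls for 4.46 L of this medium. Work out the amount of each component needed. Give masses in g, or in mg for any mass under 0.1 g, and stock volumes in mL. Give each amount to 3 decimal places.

Working volume: 4.46 L.
ammonium chloride: V = C2·V2/C1 = 30.8 mM × 4460 mL ÷ 2000 mM = 68.684 mL
ampicillin: dilute stock: 189 µg/mL × 4460 mL ÷ 100000 µg/mL = 8.429 mL
sodium lactate: dilute stock: 1.11% ÷ 50% × 4460 mL = 99.012 mL
potassium phosphate buffer: C1V1 = C2V2 → 38.8 mM × 4460 mL ÷ 1000 mM = 173.048 mL
biotin: 0.945 mg/L × 4.46 L = 4.215 mg
calcium chloride dihydrate: 1.24 g/L × 4.46 L = 5.530 g

ammonium chloride 68.684 mL; ampicillin 8.429 mL; sodium lactate 99.012 mL; potassium phosphate buffer 173.048 mL; biotin 4.215 mg; calcium chloride dihydrate 5.530 g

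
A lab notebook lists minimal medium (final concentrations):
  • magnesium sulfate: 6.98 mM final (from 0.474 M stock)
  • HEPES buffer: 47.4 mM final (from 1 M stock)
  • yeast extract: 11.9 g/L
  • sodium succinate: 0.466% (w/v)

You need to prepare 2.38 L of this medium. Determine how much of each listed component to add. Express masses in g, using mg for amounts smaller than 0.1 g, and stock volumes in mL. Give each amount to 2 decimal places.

magnesium sulfate 35.05 mL; HEPES buffer 112.81 mL; yeast extract 28.32 g; sodium succinate 11.09 g

Scale factor relative to 1 L: 2.38.
magnesium sulfate: dilute stock: 6.98 mM × 2380 mL ÷ 474 mM = 35.05 mL
HEPES buffer: dilute stock: 47.4 mM × 2380 mL ÷ 1000 mM = 112.81 mL
yeast extract: 11.9 g/L × 2.38 L = 28.32 g
sodium succinate: 0.466% w/v = 4.66 g/L → 4.66 × 2.38 L = 11.09 g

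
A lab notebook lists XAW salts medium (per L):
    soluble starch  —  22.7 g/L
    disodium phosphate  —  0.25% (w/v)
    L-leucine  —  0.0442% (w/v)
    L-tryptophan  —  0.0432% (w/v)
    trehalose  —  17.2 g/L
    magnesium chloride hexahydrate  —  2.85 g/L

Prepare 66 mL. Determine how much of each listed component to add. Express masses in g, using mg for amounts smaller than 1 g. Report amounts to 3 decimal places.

Scale factor relative to 1 L: 0.066.
soluble starch: 22.7 g/L × 0.066 L = 1.498 g
disodium phosphate: 0.25% w/v = 2.5 g/L → 2.5 × 0.066 L = 0.165 g = 165.000 mg
L-leucine: 0.0442 g per 100 mL × 66 mL ÷ 100 = 0.029172 g = 29.172 mg
L-tryptophan: 0.0432% w/v = 0.432 g/L → 0.432 × 0.066 L = 0.028512 g = 28.512 mg
trehalose: 17.2 g/L × 0.066 L = 1.135 g
magnesium chloride hexahydrate: 2.85 g/L × 0.066 L = 0.1881 g = 188.100 mg

soluble starch 1.498 g; disodium phosphate 165.000 mg; L-leucine 29.172 mg; L-tryptophan 28.512 mg; trehalose 1.135 g; magnesium chloride hexahydrate 188.100 mg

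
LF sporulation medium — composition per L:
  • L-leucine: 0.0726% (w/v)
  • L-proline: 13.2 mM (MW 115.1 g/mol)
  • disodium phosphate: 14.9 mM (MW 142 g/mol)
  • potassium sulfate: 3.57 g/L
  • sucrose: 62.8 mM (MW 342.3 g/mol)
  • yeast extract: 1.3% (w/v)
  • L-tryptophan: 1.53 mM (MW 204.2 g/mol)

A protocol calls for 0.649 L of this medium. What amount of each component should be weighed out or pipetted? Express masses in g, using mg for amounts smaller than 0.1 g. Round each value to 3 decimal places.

Working volume: 0.649 L.
L-leucine: 0.0726% w/v = 0.726 g/L → 0.726 × 0.649 L = 0.471 g
L-proline: 13.2 mmol/L × 115.1 g/mol × 0.649 L ÷ 1000 = 0.986 g
disodium phosphate: 14.9 mmol/L × 142 g/mol × 0.649 L ÷ 1000 = 1.373 g
potassium sulfate: 3.57 g/L × 0.649 L = 2.317 g
sucrose: 62.8 mmol/L × 342.3 g/mol × 0.649 L ÷ 1000 = 13.951 g
yeast extract: 1.3 g per 100 mL × 649 mL ÷ 100 = 8.437 g
L-tryptophan: 1.53 mmol/L × 204.2 g/mol × 0.649 L ÷ 1000 = 0.203 g

L-leucine 0.471 g; L-proline 0.986 g; disodium phosphate 1.373 g; potassium sulfate 2.317 g; sucrose 13.951 g; yeast extract 8.437 g; L-tryptophan 0.203 g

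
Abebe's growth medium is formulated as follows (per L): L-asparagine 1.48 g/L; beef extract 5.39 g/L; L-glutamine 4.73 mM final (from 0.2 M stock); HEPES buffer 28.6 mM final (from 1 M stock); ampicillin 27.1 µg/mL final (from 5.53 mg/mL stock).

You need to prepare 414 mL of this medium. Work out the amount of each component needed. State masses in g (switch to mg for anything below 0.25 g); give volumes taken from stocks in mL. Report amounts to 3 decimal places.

Working volume: 414 mL = 0.414 L.
L-asparagine: 1.48 g/L × 0.414 L = 0.613 g
beef extract: 5.39 g/L × 0.414 L = 2.231 g
L-glutamine: dilute stock: 4.73 mM × 414 mL ÷ 200 mM = 9.791 mL
HEPES buffer: dilute stock: 28.6 mM × 414 mL ÷ 1000 mM = 11.840 mL
ampicillin: C1V1 = C2V2 → 27.1 µg/mL × 414 mL ÷ 5530 µg/mL = 2.029 mL

L-asparagine 0.613 g; beef extract 2.231 g; L-glutamine 9.791 mL; HEPES buffer 11.840 mL; ampicillin 2.029 mL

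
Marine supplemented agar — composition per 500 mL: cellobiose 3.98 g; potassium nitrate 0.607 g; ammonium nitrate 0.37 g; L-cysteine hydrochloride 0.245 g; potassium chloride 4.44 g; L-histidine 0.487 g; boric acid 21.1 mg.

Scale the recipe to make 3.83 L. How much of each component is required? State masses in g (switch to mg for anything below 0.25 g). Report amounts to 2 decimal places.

cellobiose 30.49 g; potassium nitrate 4.65 g; ammonium nitrate 2.83 g; L-cysteine hydrochloride 1.88 g; potassium chloride 34.01 g; L-histidine 3.73 g; boric acid 161.63 mg

Scale factor = 3830 mL / 500 mL = 7.66.
cellobiose: 3.98 g × (3830 mL / 500 mL) = 30.49 g
potassium nitrate: 0.607 g × (3830 mL / 500 mL) = 4.65 g
ammonium nitrate: 0.37 g × (3830 mL / 500 mL) = 2.83 g
L-cysteine hydrochloride: 0.245 g × (3830 mL / 500 mL) = 1.88 g
potassium chloride: 4.44 g × (3830 mL / 500 mL) = 34.01 g
L-histidine: 0.487 g × (3830 mL / 500 mL) = 3.73 g
boric acid: 21.1 mg × (3830 mL / 500 mL) = 161.63 mg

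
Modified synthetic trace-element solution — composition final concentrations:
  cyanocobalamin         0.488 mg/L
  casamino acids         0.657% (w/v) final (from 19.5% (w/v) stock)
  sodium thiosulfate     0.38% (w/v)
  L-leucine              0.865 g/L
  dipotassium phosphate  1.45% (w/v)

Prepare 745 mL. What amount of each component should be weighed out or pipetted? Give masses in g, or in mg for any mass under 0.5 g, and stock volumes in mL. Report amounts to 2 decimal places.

cyanocobalamin 0.36 mg; casamino acids 25.10 mL; sodium thiosulfate 2.83 g; L-leucine 0.64 g; dipotassium phosphate 10.80 g

Target volume = 745 mL = 0.745 L.
cyanocobalamin: 0.488 mg/L × 0.745 L = 0.36 mg
casamino acids: V = C2·V2/C1 = 0.657% ÷ 19.5% × 745 mL = 25.10 mL
sodium thiosulfate: 0.38% w/v = 3.8 g/L → 3.8 × 0.745 L = 2.83 g
L-leucine: 0.865 g/L × 0.745 L = 0.64 g
dipotassium phosphate: 1.45 g per 100 mL × 745 mL ÷ 100 = 10.80 g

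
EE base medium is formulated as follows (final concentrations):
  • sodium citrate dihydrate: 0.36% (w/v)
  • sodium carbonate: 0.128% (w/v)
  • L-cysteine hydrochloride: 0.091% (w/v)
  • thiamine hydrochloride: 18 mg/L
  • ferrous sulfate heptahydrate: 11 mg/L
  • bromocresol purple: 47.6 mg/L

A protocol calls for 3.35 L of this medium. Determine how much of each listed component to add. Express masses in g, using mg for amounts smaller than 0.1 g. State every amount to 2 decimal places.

sodium citrate dihydrate 12.06 g; sodium carbonate 4.29 g; L-cysteine hydrochloride 3.05 g; thiamine hydrochloride 60.30 mg; ferrous sulfate heptahydrate 36.85 mg; bromocresol purple 0.16 g

Working volume: 3.35 L.
sodium citrate dihydrate: 0.36 g per 100 mL × 3350 mL ÷ 100 = 12.06 g
sodium carbonate: 0.128% w/v = 1.28 g/L → 1.28 × 3.35 L = 4.29 g
L-cysteine hydrochloride: 0.091 g per 100 mL × 3350 mL ÷ 100 = 3.05 g
thiamine hydrochloride: 18 mg/L × 3.35 L = 60.30 mg
ferrous sulfate heptahydrate: 11 mg/L × 3.35 L = 36.85 mg
bromocresol purple: 47.6 mg/L × 3.35 L = 159.46 mg = 0.16 g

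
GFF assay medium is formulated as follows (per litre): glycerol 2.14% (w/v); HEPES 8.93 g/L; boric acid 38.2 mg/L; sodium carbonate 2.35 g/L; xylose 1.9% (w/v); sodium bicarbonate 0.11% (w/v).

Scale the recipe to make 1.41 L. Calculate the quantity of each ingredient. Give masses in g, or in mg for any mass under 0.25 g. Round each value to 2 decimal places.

Scale factor relative to 1 L: 1.41.
glycerol: 2.14 g per 100 mL × 1410 mL ÷ 100 = 30.17 g
HEPES: 8.93 g/L × 1.41 L = 12.59 g
boric acid: 38.2 mg/L × 1.41 L = 53.86 mg
sodium carbonate: 2.35 g/L × 1.41 L = 3.31 g
xylose: 1.9 g per 100 mL × 1410 mL ÷ 100 = 26.79 g
sodium bicarbonate: 0.11% w/v = 1.1 g/L → 1.1 × 1.41 L = 1.55 g

glycerol 30.17 g; HEPES 12.59 g; boric acid 53.86 mg; sodium carbonate 3.31 g; xylose 26.79 g; sodium bicarbonate 1.55 g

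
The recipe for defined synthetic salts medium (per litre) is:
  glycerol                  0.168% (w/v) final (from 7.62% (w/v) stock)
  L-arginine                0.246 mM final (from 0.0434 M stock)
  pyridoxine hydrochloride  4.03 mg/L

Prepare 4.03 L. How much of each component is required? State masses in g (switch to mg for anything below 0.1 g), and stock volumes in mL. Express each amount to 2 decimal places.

Working volume: 4.03 L.
glycerol: V = C2·V2/C1 = 0.168% ÷ 7.62% × 4030 mL = 88.85 mL
L-arginine: C1V1 = C2V2 → 0.246 mM × 4030 mL ÷ 43.4 mM = 22.84 mL
pyridoxine hydrochloride: 4.03 mg/L × 4.03 L = 16.24 mg

glycerol 88.85 mL; L-arginine 22.84 mL; pyridoxine hydrochloride 16.24 mg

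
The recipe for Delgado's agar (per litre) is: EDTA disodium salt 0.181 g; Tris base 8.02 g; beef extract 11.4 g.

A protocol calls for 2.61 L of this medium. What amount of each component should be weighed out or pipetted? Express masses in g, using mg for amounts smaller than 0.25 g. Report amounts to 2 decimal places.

Ratio of target to recipe volume: 2610 / 1000 = 2.61.
EDTA disodium salt: 0.181 g × (2610 mL / 1000 mL) = 0.47 g
Tris base: 8.02 g × (2610 mL / 1000 mL) = 20.93 g
beef extract: 11.4 g × (2610 mL / 1000 mL) = 29.75 g

EDTA disodium salt 0.47 g; Tris base 20.93 g; beef extract 29.75 g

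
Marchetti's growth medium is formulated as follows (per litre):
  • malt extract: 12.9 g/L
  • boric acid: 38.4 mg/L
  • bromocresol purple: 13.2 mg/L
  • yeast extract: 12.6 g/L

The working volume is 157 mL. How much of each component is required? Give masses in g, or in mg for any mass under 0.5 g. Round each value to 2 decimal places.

Scale factor relative to 1 L: 0.157.
malt extract: 12.9 g/L × 0.157 L = 2.03 g
boric acid: 38.4 mg/L × 0.157 L = 6.03 mg
bromocresol purple: 13.2 mg/L × 0.157 L = 2.07 mg
yeast extract: 12.6 g/L × 0.157 L = 1.98 g

malt extract 2.03 g; boric acid 6.03 mg; bromocresol purple 2.07 mg; yeast extract 1.98 g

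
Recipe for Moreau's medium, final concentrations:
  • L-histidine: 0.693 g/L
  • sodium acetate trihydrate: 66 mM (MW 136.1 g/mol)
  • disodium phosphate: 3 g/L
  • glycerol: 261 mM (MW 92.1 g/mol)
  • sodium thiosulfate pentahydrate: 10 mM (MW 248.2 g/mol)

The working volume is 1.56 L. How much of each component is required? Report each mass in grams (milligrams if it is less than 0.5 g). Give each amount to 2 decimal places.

L-histidine 1.08 g; sodium acetate trihydrate 14.01 g; disodium phosphate 4.68 g; glycerol 37.50 g; sodium thiosulfate pentahydrate 3.87 g

Working volume: 1.56 L.
L-histidine: 0.693 g/L × 1.56 L = 1.08 g
sodium acetate trihydrate: 66 mmol/L × 136.1 g/mol × 1.56 L ÷ 1000 = 14.01 g
disodium phosphate: 3 g/L × 1.56 L = 4.68 g
glycerol: 261 mmol/L × 92.1 g/mol × 1.56 L ÷ 1000 = 37.50 g
sodium thiosulfate pentahydrate: 10 mmol/L × 248.2 g/mol × 1.56 L ÷ 1000 = 3.87 g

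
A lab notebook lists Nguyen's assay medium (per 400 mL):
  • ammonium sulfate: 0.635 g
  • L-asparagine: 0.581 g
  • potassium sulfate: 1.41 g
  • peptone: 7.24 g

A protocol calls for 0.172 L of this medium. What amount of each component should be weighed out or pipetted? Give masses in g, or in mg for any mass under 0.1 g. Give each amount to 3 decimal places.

Scale factor = 172 mL / 400 mL = 0.43.
ammonium sulfate: 0.635 g × (172 mL / 400 mL) = 0.273 g
L-asparagine: 0.581 g × (172 mL / 400 mL) = 0.250 g
potassium sulfate: 1.41 g × (172 mL / 400 mL) = 0.606 g
peptone: 7.24 g × (172 mL / 400 mL) = 3.113 g

ammonium sulfate 0.273 g; L-asparagine 0.250 g; potassium sulfate 0.606 g; peptone 3.113 g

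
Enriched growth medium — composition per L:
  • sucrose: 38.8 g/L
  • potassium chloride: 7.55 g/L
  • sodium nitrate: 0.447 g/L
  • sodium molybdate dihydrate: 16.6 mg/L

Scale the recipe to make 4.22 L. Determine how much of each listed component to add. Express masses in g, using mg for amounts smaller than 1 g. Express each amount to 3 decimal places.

Scale factor relative to 1 L: 4.22.
sucrose: 38.8 g/L × 4.22 L = 163.736 g
potassium chloride: 7.55 g/L × 4.22 L = 31.861 g
sodium nitrate: 0.447 g/L × 4.22 L = 1.886 g
sodium molybdate dihydrate: 16.6 mg/L × 4.22 L = 70.052 mg

sucrose 163.736 g; potassium chloride 31.861 g; sodium nitrate 1.886 g; sodium molybdate dihydrate 70.052 mg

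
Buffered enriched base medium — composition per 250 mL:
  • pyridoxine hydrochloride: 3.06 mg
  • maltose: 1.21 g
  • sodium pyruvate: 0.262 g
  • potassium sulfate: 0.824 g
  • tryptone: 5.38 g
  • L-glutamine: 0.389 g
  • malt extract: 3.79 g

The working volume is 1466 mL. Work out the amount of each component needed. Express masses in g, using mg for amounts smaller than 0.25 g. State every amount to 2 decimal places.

Ratio of target to recipe volume: 1466 / 250 = 5.864.
pyridoxine hydrochloride: 3.06 mg × (1466 mL / 250 mL) = 17.94 mg
maltose: 1.21 g × (1466 mL / 250 mL) = 7.10 g
sodium pyruvate: 0.262 g × (1466 mL / 250 mL) = 1.54 g
potassium sulfate: 0.824 g × (1466 mL / 250 mL) = 4.83 g
tryptone: 5.38 g × (1466 mL / 250 mL) = 31.55 g
L-glutamine: 0.389 g × (1466 mL / 250 mL) = 2.28 g
malt extract: 3.79 g × (1466 mL / 250 mL) = 22.22 g

pyridoxine hydrochloride 17.94 mg; maltose 7.10 g; sodium pyruvate 1.54 g; potassium sulfate 4.83 g; tryptone 31.55 g; L-glutamine 2.28 g; malt extract 22.22 g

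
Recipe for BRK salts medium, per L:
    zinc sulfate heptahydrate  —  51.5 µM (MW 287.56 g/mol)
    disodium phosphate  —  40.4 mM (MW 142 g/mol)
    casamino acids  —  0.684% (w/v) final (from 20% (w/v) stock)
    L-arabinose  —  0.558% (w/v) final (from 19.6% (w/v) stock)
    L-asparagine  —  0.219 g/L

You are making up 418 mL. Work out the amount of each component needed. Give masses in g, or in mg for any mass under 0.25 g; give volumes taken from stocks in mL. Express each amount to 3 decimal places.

zinc sulfate heptahydrate 6.190 mg; disodium phosphate 2.398 g; casamino acids 14.296 mL; L-arabinose 11.900 mL; L-asparagine 91.542 mg

Target volume = 418 mL = 0.418 L.
zinc sulfate heptahydrate: 51.5 µmol/L × 287.56 g/mol × 0.418 L ÷ 1000 = 6.190 mg
disodium phosphate: 40.4 mmol/L × 142 g/mol × 0.418 L ÷ 1000 = 2.398 g
casamino acids: dilute stock: 0.684% ÷ 20% × 418 mL = 14.296 mL
L-arabinose: dilute stock: 0.558% ÷ 19.6% × 418 mL = 11.900 mL
L-asparagine: 0.219 g/L × 0.418 L = 0.091542 g = 91.542 mg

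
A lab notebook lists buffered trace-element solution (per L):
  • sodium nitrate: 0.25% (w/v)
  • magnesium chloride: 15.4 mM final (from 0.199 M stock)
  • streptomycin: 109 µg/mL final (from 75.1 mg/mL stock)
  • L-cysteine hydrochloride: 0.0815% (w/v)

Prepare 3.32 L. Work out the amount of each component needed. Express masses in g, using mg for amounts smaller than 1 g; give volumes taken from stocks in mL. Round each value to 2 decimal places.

Working volume: 3.32 L.
sodium nitrate: 0.25% w/v = 2.5 g/L → 2.5 × 3.32 L = 8.30 g
magnesium chloride: C1V1 = C2V2 → 15.4 mM × 3320 mL ÷ 199 mM = 256.92 mL
streptomycin: C1V1 = C2V2 → 109 µg/mL × 3320 mL ÷ 75100 µg/mL = 4.82 mL
L-cysteine hydrochloride: 0.0815 g per 100 mL × 3320 mL ÷ 100 = 2.71 g

sodium nitrate 8.30 g; magnesium chloride 256.92 mL; streptomycin 4.82 mL; L-cysteine hydrochloride 2.71 g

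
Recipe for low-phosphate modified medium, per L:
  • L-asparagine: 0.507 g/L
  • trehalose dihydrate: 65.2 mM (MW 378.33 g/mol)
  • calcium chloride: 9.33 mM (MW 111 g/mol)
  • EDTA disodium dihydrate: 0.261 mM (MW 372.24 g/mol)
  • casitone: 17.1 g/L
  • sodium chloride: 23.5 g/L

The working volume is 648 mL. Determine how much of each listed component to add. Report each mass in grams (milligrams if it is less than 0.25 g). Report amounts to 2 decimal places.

L-asparagine 0.33 g; trehalose dihydrate 15.98 g; calcium chloride 0.67 g; EDTA disodium dihydrate 62.96 mg; casitone 11.08 g; sodium chloride 15.23 g

Target volume = 648 mL = 0.648 L.
L-asparagine: 0.507 g/L × 0.648 L = 0.33 g
trehalose dihydrate: 65.2 mmol/L × 378.33 g/mol × 0.648 L ÷ 1000 = 15.98 g
calcium chloride: 9.33 mmol/L × 111 g/mol × 0.648 L ÷ 1000 = 0.67 g
EDTA disodium dihydrate: 0.261 mmol/L × 372.24 mg/mmol × 0.648 L = 62.96 mg
casitone: 17.1 g/L × 0.648 L = 11.08 g
sodium chloride: 23.5 g/L × 0.648 L = 15.23 g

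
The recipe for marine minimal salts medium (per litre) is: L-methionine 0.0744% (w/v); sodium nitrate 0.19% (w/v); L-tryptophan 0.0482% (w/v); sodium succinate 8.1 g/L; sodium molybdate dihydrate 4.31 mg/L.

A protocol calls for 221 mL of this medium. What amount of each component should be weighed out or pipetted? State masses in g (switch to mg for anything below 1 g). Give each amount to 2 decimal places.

Target volume = 221 mL = 0.221 L.
L-methionine: 0.0744% w/v = 0.744 g/L → 0.744 × 0.221 L = 0.164424 g = 164.42 mg
sodium nitrate: 0.19% w/v = 1.9 g/L → 1.9 × 0.221 L = 0.4199 g = 419.90 mg
L-tryptophan: 0.0482 g per 100 mL × 221 mL ÷ 100 = 0.106522 g = 106.52 mg
sodium succinate: 8.1 g/L × 0.221 L = 1.79 g
sodium molybdate dihydrate: 4.31 mg/L × 0.221 L = 0.95 mg

L-methionine 164.42 mg; sodium nitrate 419.90 mg; L-tryptophan 106.52 mg; sodium succinate 1.79 g; sodium molybdate dihydrate 0.95 mg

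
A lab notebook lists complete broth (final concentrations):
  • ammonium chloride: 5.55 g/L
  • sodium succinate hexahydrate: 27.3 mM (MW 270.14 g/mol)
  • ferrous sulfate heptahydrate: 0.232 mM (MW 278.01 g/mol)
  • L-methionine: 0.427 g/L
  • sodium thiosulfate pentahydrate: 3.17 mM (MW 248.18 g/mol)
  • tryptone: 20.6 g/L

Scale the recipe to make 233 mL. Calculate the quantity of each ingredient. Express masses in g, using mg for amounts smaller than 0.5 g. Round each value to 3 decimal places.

Working volume: 233 mL = 0.233 L.
ammonium chloride: 5.55 g/L × 0.233 L = 1.293 g
sodium succinate hexahydrate: 27.3 mmol/L × 270.14 g/mol × 0.233 L ÷ 1000 = 1.718 g
ferrous sulfate heptahydrate: 0.232 mmol/L × 278.01 mg/mmol × 0.233 L = 15.028 mg
L-methionine: 0.427 g/L × 0.233 L = 0.099491 g = 99.491 mg
sodium thiosulfate pentahydrate: 3.17 mmol/L × 248.18 mg/mmol × 0.233 L = 183.308 mg
tryptone: 20.6 g/L × 0.233 L = 4.800 g

ammonium chloride 1.293 g; sodium succinate hexahydrate 1.718 g; ferrous sulfate heptahydrate 15.028 mg; L-methionine 99.491 mg; sodium thiosulfate pentahydrate 183.308 mg; tryptone 4.800 g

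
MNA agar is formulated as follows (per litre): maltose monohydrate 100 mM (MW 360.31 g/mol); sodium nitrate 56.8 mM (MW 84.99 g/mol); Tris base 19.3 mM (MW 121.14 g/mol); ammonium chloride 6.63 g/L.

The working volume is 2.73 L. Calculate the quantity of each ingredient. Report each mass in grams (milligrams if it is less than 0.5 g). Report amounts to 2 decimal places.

maltose monohydrate 98.36 g; sodium nitrate 13.18 g; Tris base 6.38 g; ammonium chloride 18.10 g

Scale factor relative to 1 L: 2.73.
maltose monohydrate: 100 mmol/L × 360.31 g/mol × 2.73 L ÷ 1000 = 98.36 g
sodium nitrate: 56.8 mmol/L × 84.99 g/mol × 2.73 L ÷ 1000 = 13.18 g
Tris base: 19.3 mmol/L × 121.14 g/mol × 2.73 L ÷ 1000 = 6.38 g
ammonium chloride: 6.63 g/L × 2.73 L = 18.10 g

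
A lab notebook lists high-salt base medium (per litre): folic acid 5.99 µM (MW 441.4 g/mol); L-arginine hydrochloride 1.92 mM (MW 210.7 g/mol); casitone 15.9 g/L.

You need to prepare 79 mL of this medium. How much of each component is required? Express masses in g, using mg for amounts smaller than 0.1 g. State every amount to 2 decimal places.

folic acid 0.21 mg; L-arginine hydrochloride 31.96 mg; casitone 1.26 g

Target volume = 79 mL = 0.079 L.
folic acid: 5.99 µmol/L × 441.4 g/mol × 0.079 L ÷ 1000 = 0.21 mg
L-arginine hydrochloride: 1.92 mmol/L × 210.7 mg/mmol × 0.079 L = 31.96 mg
casitone: 15.9 g/L × 0.079 L = 1.26 g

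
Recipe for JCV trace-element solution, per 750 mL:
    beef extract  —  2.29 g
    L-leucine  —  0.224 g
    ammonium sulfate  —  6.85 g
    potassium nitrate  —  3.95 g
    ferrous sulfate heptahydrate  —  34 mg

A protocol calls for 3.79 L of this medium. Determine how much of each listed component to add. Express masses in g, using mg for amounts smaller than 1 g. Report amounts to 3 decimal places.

Ratio of target to recipe volume: 3790 / 750 = 5.05333.
beef extract: 2.29 g × (3790 mL / 750 mL) = 11.572 g
L-leucine: 0.224 g × (3790 mL / 750 mL) = 1.132 g
ammonium sulfate: 6.85 g × (3790 mL / 750 mL) = 34.615 g
potassium nitrate: 3.95 g × (3790 mL / 750 mL) = 19.961 g
ferrous sulfate heptahydrate: 34 mg × (3790 mL / 750 mL) = 171.813 mg

beef extract 11.572 g; L-leucine 1.132 g; ammonium sulfate 34.615 g; potassium nitrate 19.961 g; ferrous sulfate heptahydrate 171.813 mg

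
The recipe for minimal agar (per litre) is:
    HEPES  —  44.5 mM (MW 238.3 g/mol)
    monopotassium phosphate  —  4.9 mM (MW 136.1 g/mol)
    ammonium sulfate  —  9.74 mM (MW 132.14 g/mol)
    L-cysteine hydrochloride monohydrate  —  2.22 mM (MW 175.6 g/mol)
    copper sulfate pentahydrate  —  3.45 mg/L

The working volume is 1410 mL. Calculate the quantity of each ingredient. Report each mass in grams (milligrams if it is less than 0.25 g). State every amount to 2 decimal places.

Scale factor relative to 1 L: 1.41.
HEPES: 44.5 mmol/L × 238.3 g/mol × 1.41 L ÷ 1000 = 14.95 g
monopotassium phosphate: 4.9 mmol/L × 136.1 g/mol × 1.41 L ÷ 1000 = 0.94 g
ammonium sulfate: 9.74 mmol/L × 132.14 g/mol × 1.41 L ÷ 1000 = 1.81 g
L-cysteine hydrochloride monohydrate: 2.22 mmol/L × 175.6 g/mol × 1.41 L ÷ 1000 = 0.55 g
copper sulfate pentahydrate: 3.45 mg/L × 1.41 L = 4.86 mg

HEPES 14.95 g; monopotassium phosphate 0.94 g; ammonium sulfate 1.81 g; L-cysteine hydrochloride monohydrate 0.55 g; copper sulfate pentahydrate 4.86 mg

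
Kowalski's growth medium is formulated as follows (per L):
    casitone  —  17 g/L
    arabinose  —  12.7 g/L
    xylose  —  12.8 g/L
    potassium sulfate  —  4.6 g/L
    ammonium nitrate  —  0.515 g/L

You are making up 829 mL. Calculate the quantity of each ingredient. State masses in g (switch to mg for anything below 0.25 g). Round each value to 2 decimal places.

Target volume = 829 mL = 0.829 L.
casitone: 17 g/L × 0.829 L = 14.09 g
arabinose: 12.7 g/L × 0.829 L = 10.53 g
xylose: 12.8 g/L × 0.829 L = 10.61 g
potassium sulfate: 4.6 g/L × 0.829 L = 3.81 g
ammonium nitrate: 0.515 g/L × 0.829 L = 0.43 g

casitone 14.09 g; arabinose 10.53 g; xylose 10.61 g; potassium sulfate 3.81 g; ammonium nitrate 0.43 g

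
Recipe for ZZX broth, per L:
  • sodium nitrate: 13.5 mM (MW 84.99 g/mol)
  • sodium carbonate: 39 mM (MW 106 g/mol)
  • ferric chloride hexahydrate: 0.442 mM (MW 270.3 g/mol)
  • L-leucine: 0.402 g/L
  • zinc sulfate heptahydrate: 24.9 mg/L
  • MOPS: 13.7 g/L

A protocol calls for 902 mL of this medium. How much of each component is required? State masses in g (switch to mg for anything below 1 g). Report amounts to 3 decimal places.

sodium nitrate 1.035 g; sodium carbonate 3.729 g; ferric chloride hexahydrate 107.764 mg; L-leucine 362.604 mg; zinc sulfate heptahydrate 22.460 mg; MOPS 12.357 g

Working volume: 902 mL = 0.902 L.
sodium nitrate: 13.5 mmol/L × 84.99 g/mol × 0.902 L ÷ 1000 = 1.035 g
sodium carbonate: 39 mmol/L × 106 g/mol × 0.902 L ÷ 1000 = 3.729 g
ferric chloride hexahydrate: 0.442 mmol/L × 270.3 mg/mmol × 0.902 L = 107.764 mg
L-leucine: 0.402 g/L × 0.902 L = 0.362604 g = 362.604 mg
zinc sulfate heptahydrate: 24.9 mg/L × 0.902 L = 22.460 mg
MOPS: 13.7 g/L × 0.902 L = 12.357 g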